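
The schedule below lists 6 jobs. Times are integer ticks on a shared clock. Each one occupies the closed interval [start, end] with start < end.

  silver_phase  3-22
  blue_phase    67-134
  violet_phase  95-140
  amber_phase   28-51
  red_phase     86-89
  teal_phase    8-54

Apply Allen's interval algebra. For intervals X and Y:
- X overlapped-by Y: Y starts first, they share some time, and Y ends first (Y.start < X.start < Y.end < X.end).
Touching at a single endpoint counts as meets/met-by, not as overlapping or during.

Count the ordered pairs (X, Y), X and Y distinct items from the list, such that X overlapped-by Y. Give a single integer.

2

Checking all 30 ordered pairs for relation 'overlapped-by'; matching pairs in alphabetical order:
(teal_phase, silver_phase): teal_phase overlapped-by silver_phase ✓
(violet_phase, blue_phase): violet_phase overlapped-by blue_phase ✓
Count: 2.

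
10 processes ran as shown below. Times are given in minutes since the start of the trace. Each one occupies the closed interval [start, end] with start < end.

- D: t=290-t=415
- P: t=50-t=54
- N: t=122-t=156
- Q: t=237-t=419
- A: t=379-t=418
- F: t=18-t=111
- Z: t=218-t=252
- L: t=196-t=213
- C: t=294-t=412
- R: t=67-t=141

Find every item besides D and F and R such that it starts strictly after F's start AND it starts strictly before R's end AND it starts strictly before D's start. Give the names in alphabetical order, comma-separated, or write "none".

Conditions: its start is strictly after F's start (X.start > t=18) AND its start is strictly before R's end (X.start < t=141) AND its start is strictly before D's start (X.start < t=290).
A: start t=379 > t=18? ✓; start t=379 < t=141? ✗; start t=379 < t=290? ✗ → no.
C: start t=294 > t=18? ✓; start t=294 < t=141? ✗; start t=294 < t=290? ✗ → no.
L: start t=196 > t=18? ✓; start t=196 < t=141? ✗; start t=196 < t=290? ✓ → no.
N: start t=122 > t=18? ✓; start t=122 < t=141? ✓; start t=122 < t=290? ✓ → yes.
P: start t=50 > t=18? ✓; start t=50 < t=141? ✓; start t=50 < t=290? ✓ → yes.
Q: start t=237 > t=18? ✓; start t=237 < t=141? ✗; start t=237 < t=290? ✓ → no.
Z: start t=218 > t=18? ✓; start t=218 < t=141? ✗; start t=218 < t=290? ✓ → no.
Result: N, P.

N, P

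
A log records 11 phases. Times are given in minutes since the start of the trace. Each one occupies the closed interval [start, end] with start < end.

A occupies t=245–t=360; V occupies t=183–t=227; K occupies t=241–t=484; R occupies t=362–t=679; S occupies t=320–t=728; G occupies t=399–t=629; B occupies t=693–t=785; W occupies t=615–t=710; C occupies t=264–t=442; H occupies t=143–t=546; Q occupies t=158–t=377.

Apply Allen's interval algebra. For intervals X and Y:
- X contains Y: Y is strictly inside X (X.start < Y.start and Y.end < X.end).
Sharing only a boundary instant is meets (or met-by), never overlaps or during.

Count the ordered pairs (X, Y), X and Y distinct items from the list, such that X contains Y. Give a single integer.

Checking all 110 ordered pairs for relation 'contains'; matching pairs in alphabetical order:
(H, A): H contains A ✓
(H, C): H contains C ✓
(H, K): H contains K ✓
(H, Q): H contains Q ✓
(H, V): H contains V ✓
(K, A): K contains A ✓
(K, C): K contains C ✓
(Q, A): Q contains A ✓
(Q, V): Q contains V ✓
(R, G): R contains G ✓
(S, G): S contains G ✓
(S, R): S contains R ✓
(S, W): S contains W ✓
Count: 13.

13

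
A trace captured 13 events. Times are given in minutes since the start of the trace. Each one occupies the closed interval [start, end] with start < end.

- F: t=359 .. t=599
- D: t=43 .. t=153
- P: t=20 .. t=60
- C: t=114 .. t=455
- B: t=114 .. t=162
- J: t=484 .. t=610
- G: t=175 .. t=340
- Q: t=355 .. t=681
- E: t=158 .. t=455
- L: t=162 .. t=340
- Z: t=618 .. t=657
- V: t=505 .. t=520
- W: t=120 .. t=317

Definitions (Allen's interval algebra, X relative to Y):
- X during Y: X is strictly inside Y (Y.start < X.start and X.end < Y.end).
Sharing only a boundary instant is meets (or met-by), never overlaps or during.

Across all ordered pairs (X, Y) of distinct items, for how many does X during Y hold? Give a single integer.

Checking all 156 ordered pairs for relation 'during'; matching pairs in alphabetical order:
(F, Q): F during Q ✓
(G, C): G during C ✓
(G, E): G during E ✓
(J, Q): J during Q ✓
(L, C): L during C ✓
(L, E): L during E ✓
(V, F): V during F ✓
(V, J): V during J ✓
(V, Q): V during Q ✓
(W, C): W during C ✓
(Z, Q): Z during Q ✓
Count: 11.

11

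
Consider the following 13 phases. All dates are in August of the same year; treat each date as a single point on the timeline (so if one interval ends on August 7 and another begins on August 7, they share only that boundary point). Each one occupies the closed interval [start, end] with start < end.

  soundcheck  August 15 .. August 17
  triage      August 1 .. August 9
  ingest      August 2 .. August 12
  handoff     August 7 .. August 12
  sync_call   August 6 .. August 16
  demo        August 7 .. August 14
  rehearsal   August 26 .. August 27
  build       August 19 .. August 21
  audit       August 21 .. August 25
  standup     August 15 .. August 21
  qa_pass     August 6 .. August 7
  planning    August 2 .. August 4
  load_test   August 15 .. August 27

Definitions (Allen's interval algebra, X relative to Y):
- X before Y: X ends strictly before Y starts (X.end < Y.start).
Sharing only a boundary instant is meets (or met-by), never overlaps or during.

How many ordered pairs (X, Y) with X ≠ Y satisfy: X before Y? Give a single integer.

Checking all 156 ordered pairs for relation 'before'; matching pairs in alphabetical order:
(audit, rehearsal): audit before rehearsal ✓
(build, rehearsal): build before rehearsal ✓
(demo, audit): demo before audit ✓
(demo, build): demo before build ✓
(demo, load_test): demo before load_test ✓
(demo, rehearsal): demo before rehearsal ✓
(demo, soundcheck): demo before soundcheck ✓
(demo, standup): demo before standup ✓
(handoff, audit): handoff before audit ✓
(handoff, build): handoff before build ✓
(handoff, load_test): handoff before load_test ✓
(handoff, rehearsal): handoff before rehearsal ✓
(handoff, soundcheck): handoff before soundcheck ✓
(handoff, standup): handoff before standup ✓
(ingest, audit): ingest before audit ✓
(ingest, build): ingest before build ✓
(ingest, load_test): ingest before load_test ✓
(ingest, rehearsal): ingest before rehearsal ✓
(ingest, soundcheck): ingest before soundcheck ✓
(ingest, standup): ingest before standup ✓
(planning, audit): planning before audit ✓
(planning, build): planning before build ✓
(planning, demo): planning before demo ✓
(planning, handoff): planning before handoff ✓
... plus 25 further pairs not listed.
Count: 49.

49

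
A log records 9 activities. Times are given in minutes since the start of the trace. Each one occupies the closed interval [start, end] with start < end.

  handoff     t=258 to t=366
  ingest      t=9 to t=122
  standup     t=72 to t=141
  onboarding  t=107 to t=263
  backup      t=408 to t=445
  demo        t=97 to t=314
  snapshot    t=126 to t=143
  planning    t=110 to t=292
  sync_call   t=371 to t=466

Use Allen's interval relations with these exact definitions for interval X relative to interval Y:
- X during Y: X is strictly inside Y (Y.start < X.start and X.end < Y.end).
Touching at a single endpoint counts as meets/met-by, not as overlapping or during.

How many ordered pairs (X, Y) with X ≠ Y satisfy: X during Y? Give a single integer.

6

Checking all 72 ordered pairs for relation 'during'; matching pairs in alphabetical order:
(backup, sync_call): backup during sync_call ✓
(onboarding, demo): onboarding during demo ✓
(planning, demo): planning during demo ✓
(snapshot, demo): snapshot during demo ✓
(snapshot, onboarding): snapshot during onboarding ✓
(snapshot, planning): snapshot during planning ✓
Count: 6.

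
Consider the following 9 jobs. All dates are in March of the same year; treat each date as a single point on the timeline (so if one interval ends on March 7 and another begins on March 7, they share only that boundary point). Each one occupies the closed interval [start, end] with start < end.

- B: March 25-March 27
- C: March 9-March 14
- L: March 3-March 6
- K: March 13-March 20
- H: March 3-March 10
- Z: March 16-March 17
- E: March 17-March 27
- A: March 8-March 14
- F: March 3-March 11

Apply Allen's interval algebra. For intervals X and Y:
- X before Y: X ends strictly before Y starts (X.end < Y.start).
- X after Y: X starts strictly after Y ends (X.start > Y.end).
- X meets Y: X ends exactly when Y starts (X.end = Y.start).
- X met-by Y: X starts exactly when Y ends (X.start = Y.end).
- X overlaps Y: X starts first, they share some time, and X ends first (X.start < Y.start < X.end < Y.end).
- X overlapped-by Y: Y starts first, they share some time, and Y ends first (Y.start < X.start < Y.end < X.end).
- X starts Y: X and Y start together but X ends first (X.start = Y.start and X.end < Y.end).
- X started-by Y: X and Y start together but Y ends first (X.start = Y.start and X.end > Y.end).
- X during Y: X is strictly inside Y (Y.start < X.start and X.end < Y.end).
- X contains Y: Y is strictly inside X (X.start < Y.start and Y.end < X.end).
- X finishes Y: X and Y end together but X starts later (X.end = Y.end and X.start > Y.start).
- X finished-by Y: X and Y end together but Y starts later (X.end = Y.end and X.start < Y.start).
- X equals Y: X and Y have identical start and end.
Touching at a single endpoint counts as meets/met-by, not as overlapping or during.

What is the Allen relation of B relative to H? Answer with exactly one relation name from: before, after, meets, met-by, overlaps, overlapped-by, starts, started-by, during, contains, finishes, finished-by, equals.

after

B = [March 25, March 27]; H = [March 3, March 10].
Compare endpoints: B.start > H.start, B.start > H.end, B.end > H.start, B.end > H.end.
That pattern is 'after'.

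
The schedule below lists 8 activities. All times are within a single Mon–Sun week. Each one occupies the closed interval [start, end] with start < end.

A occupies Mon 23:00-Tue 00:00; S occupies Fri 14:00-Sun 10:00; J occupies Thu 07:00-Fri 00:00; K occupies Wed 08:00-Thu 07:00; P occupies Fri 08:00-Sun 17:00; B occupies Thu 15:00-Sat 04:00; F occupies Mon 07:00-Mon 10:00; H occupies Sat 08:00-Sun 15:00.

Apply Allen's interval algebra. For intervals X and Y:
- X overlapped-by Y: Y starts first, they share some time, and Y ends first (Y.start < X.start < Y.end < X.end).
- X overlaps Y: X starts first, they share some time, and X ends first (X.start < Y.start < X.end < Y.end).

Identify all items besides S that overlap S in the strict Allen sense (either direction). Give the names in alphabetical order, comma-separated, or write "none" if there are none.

B, H

Target S = [Fri 14:00, Sun 10:00].
A [Mon 23:00, Tue 00:00] → before → no.
B [Thu 15:00, Sat 04:00] → overlaps → yes.
F [Mon 07:00, Mon 10:00] → before → no.
H [Sat 08:00, Sun 15:00] → overlapped-by → yes.
J [Thu 07:00, Fri 00:00] → before → no.
K [Wed 08:00, Thu 07:00] → before → no.
P [Fri 08:00, Sun 17:00] → contains → no.
Result: B, H.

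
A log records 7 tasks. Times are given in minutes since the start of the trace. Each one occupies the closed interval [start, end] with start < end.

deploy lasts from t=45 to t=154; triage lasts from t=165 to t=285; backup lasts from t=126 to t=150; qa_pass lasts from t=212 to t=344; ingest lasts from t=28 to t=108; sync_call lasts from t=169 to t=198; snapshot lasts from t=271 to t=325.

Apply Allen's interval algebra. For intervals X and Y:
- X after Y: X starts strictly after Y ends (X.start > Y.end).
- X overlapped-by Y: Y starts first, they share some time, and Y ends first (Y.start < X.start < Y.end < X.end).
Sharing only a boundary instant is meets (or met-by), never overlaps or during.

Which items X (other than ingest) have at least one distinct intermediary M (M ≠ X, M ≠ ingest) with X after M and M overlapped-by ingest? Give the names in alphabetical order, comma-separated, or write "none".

qa_pass, snapshot, sync_call, triage

Target ingest = [t=28, t=108].
Intermediaries M with M overlapped-by ingest: deploy.
Via deploy — items with X after deploy: qa_pass, snapshot, sync_call, triage.
Union: qa_pass, snapshot, sync_call, triage.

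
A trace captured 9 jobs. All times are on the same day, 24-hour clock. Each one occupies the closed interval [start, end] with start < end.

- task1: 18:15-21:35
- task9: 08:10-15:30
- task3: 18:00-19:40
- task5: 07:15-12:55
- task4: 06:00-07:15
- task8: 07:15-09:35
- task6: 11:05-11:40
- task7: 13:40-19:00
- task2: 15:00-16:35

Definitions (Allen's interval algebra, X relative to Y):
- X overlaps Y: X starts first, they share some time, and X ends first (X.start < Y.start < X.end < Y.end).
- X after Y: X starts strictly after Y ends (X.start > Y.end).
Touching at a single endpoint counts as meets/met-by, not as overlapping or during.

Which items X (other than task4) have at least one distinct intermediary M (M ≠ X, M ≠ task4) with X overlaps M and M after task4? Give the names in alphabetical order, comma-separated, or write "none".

task3, task5, task7, task8, task9

Target task4 = [06:00, 07:15].
Intermediaries M with M after task4: task1, task2, task3, task6, task7, task9.
Via task1 — items with X overlaps task1: task3, task7.
Via task2 — items with X overlaps task2: task9.
Via task3 — items with X overlaps task3: task7.
Via task6 — items with X overlaps task6: none.
Via task7 — items with X overlaps task7: task9.
Via task9 — items with X overlaps task9: task5, task8.
Union: task3, task5, task7, task8, task9.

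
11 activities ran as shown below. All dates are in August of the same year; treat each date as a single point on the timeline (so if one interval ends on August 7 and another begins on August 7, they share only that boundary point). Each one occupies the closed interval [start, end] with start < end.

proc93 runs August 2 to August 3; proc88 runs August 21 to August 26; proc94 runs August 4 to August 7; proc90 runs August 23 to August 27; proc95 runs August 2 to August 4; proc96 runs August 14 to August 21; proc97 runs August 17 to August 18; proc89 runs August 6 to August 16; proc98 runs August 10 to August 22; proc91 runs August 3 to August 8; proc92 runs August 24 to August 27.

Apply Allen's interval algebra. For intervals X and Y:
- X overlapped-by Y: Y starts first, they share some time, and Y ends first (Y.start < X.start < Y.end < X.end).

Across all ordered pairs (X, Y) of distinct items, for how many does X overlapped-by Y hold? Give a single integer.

Checking all 110 ordered pairs for relation 'overlapped-by'; matching pairs in alphabetical order:
(proc88, proc98): proc88 overlapped-by proc98 ✓
(proc89, proc91): proc89 overlapped-by proc91 ✓
(proc89, proc94): proc89 overlapped-by proc94 ✓
(proc90, proc88): proc90 overlapped-by proc88 ✓
(proc91, proc95): proc91 overlapped-by proc95 ✓
(proc92, proc88): proc92 overlapped-by proc88 ✓
(proc96, proc89): proc96 overlapped-by proc89 ✓
(proc98, proc89): proc98 overlapped-by proc89 ✓
Count: 8.

8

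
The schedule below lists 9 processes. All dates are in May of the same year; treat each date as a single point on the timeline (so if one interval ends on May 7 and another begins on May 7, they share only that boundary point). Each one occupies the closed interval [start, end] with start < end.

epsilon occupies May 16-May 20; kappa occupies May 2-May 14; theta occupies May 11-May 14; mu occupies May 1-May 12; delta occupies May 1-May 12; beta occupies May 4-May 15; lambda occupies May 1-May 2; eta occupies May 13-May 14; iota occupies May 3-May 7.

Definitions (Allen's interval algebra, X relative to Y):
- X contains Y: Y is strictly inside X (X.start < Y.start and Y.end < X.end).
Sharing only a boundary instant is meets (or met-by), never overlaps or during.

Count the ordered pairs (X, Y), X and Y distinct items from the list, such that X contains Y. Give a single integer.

5

Checking all 72 ordered pairs for relation 'contains'; matching pairs in alphabetical order:
(beta, eta): beta contains eta ✓
(beta, theta): beta contains theta ✓
(delta, iota): delta contains iota ✓
(kappa, iota): kappa contains iota ✓
(mu, iota): mu contains iota ✓
Count: 5.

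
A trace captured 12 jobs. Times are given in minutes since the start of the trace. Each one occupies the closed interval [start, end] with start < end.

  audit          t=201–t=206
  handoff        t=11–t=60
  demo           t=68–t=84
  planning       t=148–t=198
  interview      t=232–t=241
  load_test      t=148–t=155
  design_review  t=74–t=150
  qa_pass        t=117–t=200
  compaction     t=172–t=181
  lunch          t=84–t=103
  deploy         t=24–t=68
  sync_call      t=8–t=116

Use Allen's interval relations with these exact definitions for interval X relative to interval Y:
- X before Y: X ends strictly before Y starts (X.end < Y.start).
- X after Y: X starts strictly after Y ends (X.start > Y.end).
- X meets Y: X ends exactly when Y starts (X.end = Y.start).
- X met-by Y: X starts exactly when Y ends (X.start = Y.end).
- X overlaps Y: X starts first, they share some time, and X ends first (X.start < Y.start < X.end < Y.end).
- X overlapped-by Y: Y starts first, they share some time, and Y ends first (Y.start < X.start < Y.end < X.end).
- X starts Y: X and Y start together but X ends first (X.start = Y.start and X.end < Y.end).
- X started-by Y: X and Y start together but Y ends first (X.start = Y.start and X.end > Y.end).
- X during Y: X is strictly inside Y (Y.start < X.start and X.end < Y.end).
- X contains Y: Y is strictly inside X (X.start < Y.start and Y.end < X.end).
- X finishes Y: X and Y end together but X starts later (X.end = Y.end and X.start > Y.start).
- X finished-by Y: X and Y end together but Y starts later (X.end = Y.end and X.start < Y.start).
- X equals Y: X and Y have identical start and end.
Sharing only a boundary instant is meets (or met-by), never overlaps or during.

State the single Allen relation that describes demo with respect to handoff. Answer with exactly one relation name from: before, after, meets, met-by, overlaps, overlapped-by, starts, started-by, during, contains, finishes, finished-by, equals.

after

demo = [t=68, t=84]; handoff = [t=11, t=60].
Compare endpoints: demo.start > handoff.start, demo.start > handoff.end, demo.end > handoff.start, demo.end > handoff.end.
That pattern is 'after'.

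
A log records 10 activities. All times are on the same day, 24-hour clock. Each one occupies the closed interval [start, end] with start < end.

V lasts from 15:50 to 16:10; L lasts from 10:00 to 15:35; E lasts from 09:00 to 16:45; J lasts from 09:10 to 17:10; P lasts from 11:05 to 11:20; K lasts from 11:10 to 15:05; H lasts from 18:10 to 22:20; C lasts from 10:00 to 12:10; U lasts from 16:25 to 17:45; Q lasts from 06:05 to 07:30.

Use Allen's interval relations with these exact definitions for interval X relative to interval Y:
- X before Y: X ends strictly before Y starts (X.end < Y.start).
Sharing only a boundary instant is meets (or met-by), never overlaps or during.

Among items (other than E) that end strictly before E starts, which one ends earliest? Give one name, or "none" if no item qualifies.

Q

Target E = [09:00, 16:45].
C [10:00, 12:10] → during → excluded.
H [18:10, 22:20] → after → excluded.
J [09:10, 17:10] → overlapped-by → excluded.
K [11:10, 15:05] → during → excluded.
L [10:00, 15:35] → during → excluded.
P [11:05, 11:20] → during → excluded.
Q [06:05, 07:30] → before → candidate.
U [16:25, 17:45] → overlapped-by → excluded.
V [15:50, 16:10] → during → excluded.
Among candidates, earliest end is 07:30 → Q.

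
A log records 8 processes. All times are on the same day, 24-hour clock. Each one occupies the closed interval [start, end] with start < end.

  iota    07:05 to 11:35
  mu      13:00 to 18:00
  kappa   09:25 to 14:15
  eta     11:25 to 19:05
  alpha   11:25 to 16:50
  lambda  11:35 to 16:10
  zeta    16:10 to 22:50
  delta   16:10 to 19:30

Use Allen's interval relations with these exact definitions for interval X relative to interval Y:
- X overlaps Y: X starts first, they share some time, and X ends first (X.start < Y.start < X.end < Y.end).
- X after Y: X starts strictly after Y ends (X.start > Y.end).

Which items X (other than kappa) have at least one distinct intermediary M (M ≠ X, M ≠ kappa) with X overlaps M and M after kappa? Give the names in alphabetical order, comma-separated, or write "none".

alpha, eta, mu

Target kappa = [09:25, 14:15].
Intermediaries M with M after kappa: delta, zeta.
Via delta — items with X overlaps delta: alpha, eta, mu.
Via zeta — items with X overlaps zeta: alpha, eta, mu.
Union: alpha, eta, mu.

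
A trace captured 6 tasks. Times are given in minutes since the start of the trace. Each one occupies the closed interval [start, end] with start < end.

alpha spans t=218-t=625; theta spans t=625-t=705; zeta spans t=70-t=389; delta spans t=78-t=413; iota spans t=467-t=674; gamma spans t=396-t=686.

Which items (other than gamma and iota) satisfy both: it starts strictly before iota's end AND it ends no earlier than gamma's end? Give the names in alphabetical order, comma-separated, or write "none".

theta

Conditions: its start is strictly before iota's end (X.start < t=674) AND its end is no earlier than gamma's end (X.end >= t=686).
alpha: start t=218 < t=674? ✓; end t=625 >= t=686? ✗ → no.
delta: start t=78 < t=674? ✓; end t=413 >= t=686? ✗ → no.
theta: start t=625 < t=674? ✓; end t=705 >= t=686? ✓ → yes.
zeta: start t=70 < t=674? ✓; end t=389 >= t=686? ✗ → no.
Result: theta.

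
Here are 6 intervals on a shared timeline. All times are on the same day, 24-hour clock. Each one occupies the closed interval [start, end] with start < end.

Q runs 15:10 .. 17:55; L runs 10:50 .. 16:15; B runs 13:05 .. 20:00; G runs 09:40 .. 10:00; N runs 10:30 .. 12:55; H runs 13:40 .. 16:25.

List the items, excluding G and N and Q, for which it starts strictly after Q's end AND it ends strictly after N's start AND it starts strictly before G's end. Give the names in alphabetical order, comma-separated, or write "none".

Conditions: its start is strictly after Q's end (X.start > 17:55) AND its end is strictly after N's start (X.end > 10:30) AND its start is strictly before G's end (X.start < 10:00).
B: start 13:05 > 17:55? ✗; end 20:00 > 10:30? ✓; start 13:05 < 10:00? ✗ → no.
H: start 13:40 > 17:55? ✗; end 16:25 > 10:30? ✓; start 13:40 < 10:00? ✗ → no.
L: start 10:50 > 17:55? ✗; end 16:15 > 10:30? ✓; start 10:50 < 10:00? ✗ → no.
Result: none.

none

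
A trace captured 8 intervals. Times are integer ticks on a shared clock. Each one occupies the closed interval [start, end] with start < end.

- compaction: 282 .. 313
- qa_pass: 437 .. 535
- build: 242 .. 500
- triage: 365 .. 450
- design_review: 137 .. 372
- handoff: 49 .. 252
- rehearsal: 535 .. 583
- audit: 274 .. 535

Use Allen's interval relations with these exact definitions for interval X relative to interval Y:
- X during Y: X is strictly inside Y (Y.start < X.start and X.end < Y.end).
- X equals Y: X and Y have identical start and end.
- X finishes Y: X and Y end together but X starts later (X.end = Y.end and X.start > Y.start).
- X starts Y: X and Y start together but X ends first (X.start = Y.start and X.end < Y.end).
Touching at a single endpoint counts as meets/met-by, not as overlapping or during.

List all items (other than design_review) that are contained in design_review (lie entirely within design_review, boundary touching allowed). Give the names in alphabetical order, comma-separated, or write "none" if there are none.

Target design_review = [137, 372].
audit [274, 535] → overlapped-by → no.
build [242, 500] → overlapped-by → no.
compaction [282, 313] → during → yes.
handoff [49, 252] → overlaps → no.
qa_pass [437, 535] → after → no.
rehearsal [535, 583] → after → no.
triage [365, 450] → overlapped-by → no.
Result: compaction.

compaction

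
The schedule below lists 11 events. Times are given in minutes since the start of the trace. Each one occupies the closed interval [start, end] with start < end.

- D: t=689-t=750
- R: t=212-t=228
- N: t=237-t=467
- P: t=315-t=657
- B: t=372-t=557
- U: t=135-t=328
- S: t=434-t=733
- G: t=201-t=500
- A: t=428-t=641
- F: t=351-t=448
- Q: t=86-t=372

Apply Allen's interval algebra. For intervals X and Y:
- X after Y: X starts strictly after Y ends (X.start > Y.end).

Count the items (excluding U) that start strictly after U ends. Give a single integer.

5

Target U = [t=135, t=328].
A [t=428, t=641] → after → counts.
B [t=372, t=557] → after → counts.
D [t=689, t=750] → after → counts.
F [t=351, t=448] → after → counts.
G [t=201, t=500] → overlapped-by → no.
N [t=237, t=467] → overlapped-by → no.
P [t=315, t=657] → overlapped-by → no.
Q [t=86, t=372] → contains → no.
R [t=212, t=228] → during → no.
S [t=434, t=733] → after → counts.
Total: 5.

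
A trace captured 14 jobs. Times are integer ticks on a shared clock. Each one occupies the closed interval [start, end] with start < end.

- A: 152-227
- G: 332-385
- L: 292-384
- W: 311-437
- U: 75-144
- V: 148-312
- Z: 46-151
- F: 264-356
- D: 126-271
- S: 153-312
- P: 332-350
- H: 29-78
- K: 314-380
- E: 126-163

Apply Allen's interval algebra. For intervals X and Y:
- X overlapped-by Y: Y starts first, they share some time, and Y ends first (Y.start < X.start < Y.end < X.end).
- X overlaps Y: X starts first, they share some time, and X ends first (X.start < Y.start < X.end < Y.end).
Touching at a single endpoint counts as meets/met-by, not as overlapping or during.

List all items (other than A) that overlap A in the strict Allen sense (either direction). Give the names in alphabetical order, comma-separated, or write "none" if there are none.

E, S

Target A = [152, 227].
D [126, 271] → contains → no.
E [126, 163] → overlaps → yes.
F [264, 356] → after → no.
G [332, 385] → after → no.
H [29, 78] → before → no.
K [314, 380] → after → no.
L [292, 384] → after → no.
P [332, 350] → after → no.
S [153, 312] → overlapped-by → yes.
U [75, 144] → before → no.
V [148, 312] → contains → no.
W [311, 437] → after → no.
Z [46, 151] → before → no.
Result: E, S.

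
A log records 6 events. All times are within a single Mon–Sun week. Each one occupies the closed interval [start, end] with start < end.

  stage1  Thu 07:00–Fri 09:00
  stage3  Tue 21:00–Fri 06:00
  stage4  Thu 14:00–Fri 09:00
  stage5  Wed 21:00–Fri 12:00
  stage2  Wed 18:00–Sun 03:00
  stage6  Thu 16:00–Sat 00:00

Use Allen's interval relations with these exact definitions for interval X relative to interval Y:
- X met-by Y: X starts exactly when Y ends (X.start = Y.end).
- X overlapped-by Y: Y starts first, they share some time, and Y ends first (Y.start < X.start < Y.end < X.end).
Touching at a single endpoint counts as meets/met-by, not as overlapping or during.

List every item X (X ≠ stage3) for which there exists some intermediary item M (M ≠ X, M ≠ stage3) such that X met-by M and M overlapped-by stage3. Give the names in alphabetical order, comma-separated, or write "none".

Target stage3 = [Tue 21:00, Fri 06:00].
Intermediaries M with M overlapped-by stage3: stage1, stage2, stage4, stage5, stage6.
Via stage1 — items with X met-by stage1: none.
Via stage2 — items with X met-by stage2: none.
Via stage4 — items with X met-by stage4: none.
Via stage5 — items with X met-by stage5: none.
Via stage6 — items with X met-by stage6: none.
Union: none.

none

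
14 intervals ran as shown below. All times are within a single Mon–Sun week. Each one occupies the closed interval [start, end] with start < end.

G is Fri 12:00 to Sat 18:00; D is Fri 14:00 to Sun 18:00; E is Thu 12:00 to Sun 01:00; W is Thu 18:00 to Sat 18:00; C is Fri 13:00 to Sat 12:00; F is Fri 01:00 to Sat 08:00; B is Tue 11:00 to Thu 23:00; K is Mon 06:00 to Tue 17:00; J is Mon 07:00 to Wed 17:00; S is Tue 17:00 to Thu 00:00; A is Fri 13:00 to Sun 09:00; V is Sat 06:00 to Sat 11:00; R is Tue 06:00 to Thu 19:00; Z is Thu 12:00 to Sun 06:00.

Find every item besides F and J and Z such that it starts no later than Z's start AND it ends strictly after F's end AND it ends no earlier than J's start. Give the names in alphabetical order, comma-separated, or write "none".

E

Conditions: its start is no later than Z's start (X.start <= Thu 12:00) AND its end is strictly after F's end (X.end > Sat 08:00) AND its end is no earlier than J's start (X.end >= Mon 07:00).
A: start Fri 13:00 <= Thu 12:00? ✗; end Sun 09:00 > Sat 08:00? ✓; end Sun 09:00 >= Mon 07:00? ✓ → no.
B: start Tue 11:00 <= Thu 12:00? ✓; end Thu 23:00 > Sat 08:00? ✗; end Thu 23:00 >= Mon 07:00? ✓ → no.
C: start Fri 13:00 <= Thu 12:00? ✗; end Sat 12:00 > Sat 08:00? ✓; end Sat 12:00 >= Mon 07:00? ✓ → no.
D: start Fri 14:00 <= Thu 12:00? ✗; end Sun 18:00 > Sat 08:00? ✓; end Sun 18:00 >= Mon 07:00? ✓ → no.
E: start Thu 12:00 <= Thu 12:00? ✓; end Sun 01:00 > Sat 08:00? ✓; end Sun 01:00 >= Mon 07:00? ✓ → yes.
G: start Fri 12:00 <= Thu 12:00? ✗; end Sat 18:00 > Sat 08:00? ✓; end Sat 18:00 >= Mon 07:00? ✓ → no.
K: start Mon 06:00 <= Thu 12:00? ✓; end Tue 17:00 > Sat 08:00? ✗; end Tue 17:00 >= Mon 07:00? ✓ → no.
R: start Tue 06:00 <= Thu 12:00? ✓; end Thu 19:00 > Sat 08:00? ✗; end Thu 19:00 >= Mon 07:00? ✓ → no.
S: start Tue 17:00 <= Thu 12:00? ✓; end Thu 00:00 > Sat 08:00? ✗; end Thu 00:00 >= Mon 07:00? ✓ → no.
V: start Sat 06:00 <= Thu 12:00? ✗; end Sat 11:00 > Sat 08:00? ✓; end Sat 11:00 >= Mon 07:00? ✓ → no.
W: start Thu 18:00 <= Thu 12:00? ✗; end Sat 18:00 > Sat 08:00? ✓; end Sat 18:00 >= Mon 07:00? ✓ → no.
Result: E.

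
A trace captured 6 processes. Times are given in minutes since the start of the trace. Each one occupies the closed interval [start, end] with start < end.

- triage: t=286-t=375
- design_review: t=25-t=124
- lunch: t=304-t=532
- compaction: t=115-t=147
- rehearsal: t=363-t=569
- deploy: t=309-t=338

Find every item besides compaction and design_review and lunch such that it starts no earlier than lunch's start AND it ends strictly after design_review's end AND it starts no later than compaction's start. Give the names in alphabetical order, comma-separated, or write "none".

none

Conditions: its start is no earlier than lunch's start (X.start >= t=304) AND its end is strictly after design_review's end (X.end > t=124) AND its start is no later than compaction's start (X.start <= t=115).
deploy: start t=309 >= t=304? ✓; end t=338 > t=124? ✓; start t=309 <= t=115? ✗ → no.
rehearsal: start t=363 >= t=304? ✓; end t=569 > t=124? ✓; start t=363 <= t=115? ✗ → no.
triage: start t=286 >= t=304? ✗; end t=375 > t=124? ✓; start t=286 <= t=115? ✗ → no.
Result: none.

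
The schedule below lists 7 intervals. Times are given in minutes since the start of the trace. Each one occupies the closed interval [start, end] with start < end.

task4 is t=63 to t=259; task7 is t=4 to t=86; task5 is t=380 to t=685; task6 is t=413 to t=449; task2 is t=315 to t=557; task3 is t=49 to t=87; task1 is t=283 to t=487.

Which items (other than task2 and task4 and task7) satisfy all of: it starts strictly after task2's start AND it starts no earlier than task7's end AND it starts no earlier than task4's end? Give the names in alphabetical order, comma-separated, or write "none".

Conditions: its start is strictly after task2's start (X.start > t=315) AND its start is no earlier than task7's end (X.start >= t=86) AND its start is no earlier than task4's end (X.start >= t=259).
task1: start t=283 > t=315? ✗; start t=283 >= t=86? ✓; start t=283 >= t=259? ✓ → no.
task3: start t=49 > t=315? ✗; start t=49 >= t=86? ✗; start t=49 >= t=259? ✗ → no.
task5: start t=380 > t=315? ✓; start t=380 >= t=86? ✓; start t=380 >= t=259? ✓ → yes.
task6: start t=413 > t=315? ✓; start t=413 >= t=86? ✓; start t=413 >= t=259? ✓ → yes.
Result: task5, task6.

task5, task6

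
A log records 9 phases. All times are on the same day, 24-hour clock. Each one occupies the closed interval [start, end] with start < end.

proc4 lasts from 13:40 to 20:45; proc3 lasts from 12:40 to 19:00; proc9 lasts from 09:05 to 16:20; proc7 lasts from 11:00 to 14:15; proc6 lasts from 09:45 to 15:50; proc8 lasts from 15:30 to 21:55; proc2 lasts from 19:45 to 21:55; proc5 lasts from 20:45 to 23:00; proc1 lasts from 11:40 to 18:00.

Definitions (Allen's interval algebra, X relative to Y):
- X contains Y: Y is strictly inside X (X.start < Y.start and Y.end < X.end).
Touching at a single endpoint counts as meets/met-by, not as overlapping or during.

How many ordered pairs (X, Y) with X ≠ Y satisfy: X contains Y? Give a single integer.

Checking all 72 ordered pairs for relation 'contains'; matching pairs in alphabetical order:
(proc6, proc7): proc6 contains proc7 ✓
(proc9, proc6): proc9 contains proc6 ✓
(proc9, proc7): proc9 contains proc7 ✓
Count: 3.

3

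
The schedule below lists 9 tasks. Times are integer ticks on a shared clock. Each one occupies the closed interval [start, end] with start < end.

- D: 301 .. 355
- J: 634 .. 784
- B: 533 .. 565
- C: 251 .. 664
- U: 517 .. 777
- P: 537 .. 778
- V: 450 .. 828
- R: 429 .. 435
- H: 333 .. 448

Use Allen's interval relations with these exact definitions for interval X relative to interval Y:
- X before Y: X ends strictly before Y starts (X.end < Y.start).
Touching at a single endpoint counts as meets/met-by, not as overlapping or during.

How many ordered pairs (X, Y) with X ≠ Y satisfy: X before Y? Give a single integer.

Checking all 72 ordered pairs for relation 'before'; matching pairs in alphabetical order:
(B, J): B before J ✓
(D, B): D before B ✓
(D, J): D before J ✓
(D, P): D before P ✓
(D, R): D before R ✓
(D, U): D before U ✓
(D, V): D before V ✓
(H, B): H before B ✓
(H, J): H before J ✓
(H, P): H before P ✓
(H, U): H before U ✓
(H, V): H before V ✓
(R, B): R before B ✓
(R, J): R before J ✓
(R, P): R before P ✓
(R, U): R before U ✓
(R, V): R before V ✓
Count: 17.

17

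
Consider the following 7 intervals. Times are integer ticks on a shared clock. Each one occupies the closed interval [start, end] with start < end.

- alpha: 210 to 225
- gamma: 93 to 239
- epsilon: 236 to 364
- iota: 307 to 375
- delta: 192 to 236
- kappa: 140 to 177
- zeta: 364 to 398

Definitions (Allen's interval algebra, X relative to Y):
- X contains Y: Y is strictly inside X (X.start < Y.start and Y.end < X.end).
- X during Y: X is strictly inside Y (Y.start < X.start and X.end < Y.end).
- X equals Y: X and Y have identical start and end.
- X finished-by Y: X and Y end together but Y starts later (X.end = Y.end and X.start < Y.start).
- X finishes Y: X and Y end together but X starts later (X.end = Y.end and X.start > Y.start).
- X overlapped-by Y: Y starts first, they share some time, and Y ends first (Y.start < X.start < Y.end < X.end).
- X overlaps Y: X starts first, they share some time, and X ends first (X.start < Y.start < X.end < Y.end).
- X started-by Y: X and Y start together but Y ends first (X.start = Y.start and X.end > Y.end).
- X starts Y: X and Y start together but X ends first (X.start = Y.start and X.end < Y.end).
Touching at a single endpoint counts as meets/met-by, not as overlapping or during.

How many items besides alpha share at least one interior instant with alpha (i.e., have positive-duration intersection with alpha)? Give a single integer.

2

Target alpha = [210, 225].
delta [192, 236] → contains → counts.
epsilon [236, 364] → after → no.
gamma [93, 239] → contains → counts.
iota [307, 375] → after → no.
kappa [140, 177] → before → no.
zeta [364, 398] → after → no.
Total: 2.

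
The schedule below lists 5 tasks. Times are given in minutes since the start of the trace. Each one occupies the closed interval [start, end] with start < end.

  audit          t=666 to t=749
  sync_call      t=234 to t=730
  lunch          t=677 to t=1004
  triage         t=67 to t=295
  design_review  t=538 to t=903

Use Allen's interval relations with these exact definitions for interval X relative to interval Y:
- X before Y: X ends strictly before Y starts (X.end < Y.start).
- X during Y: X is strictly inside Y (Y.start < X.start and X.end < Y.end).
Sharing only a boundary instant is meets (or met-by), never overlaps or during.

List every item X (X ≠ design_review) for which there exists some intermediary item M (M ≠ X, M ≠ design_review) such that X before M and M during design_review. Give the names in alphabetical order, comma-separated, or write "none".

Target design_review = [t=538, t=903].
Intermediaries M with M during design_review: audit.
Via audit — items with X before audit: triage.
Union: triage.

triage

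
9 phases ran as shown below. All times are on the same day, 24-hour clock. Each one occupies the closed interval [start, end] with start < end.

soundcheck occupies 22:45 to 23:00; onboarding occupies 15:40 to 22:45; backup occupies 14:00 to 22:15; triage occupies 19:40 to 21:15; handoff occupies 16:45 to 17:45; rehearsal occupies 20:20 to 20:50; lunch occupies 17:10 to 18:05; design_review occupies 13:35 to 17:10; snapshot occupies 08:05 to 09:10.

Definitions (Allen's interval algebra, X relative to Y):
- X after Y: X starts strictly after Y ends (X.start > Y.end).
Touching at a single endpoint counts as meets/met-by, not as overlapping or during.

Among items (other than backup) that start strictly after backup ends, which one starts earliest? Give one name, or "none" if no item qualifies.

Target backup = [14:00, 22:15].
design_review [13:35, 17:10] → overlaps → excluded.
handoff [16:45, 17:45] → during → excluded.
lunch [17:10, 18:05] → during → excluded.
onboarding [15:40, 22:45] → overlapped-by → excluded.
rehearsal [20:20, 20:50] → during → excluded.
snapshot [08:05, 09:10] → before → excluded.
soundcheck [22:45, 23:00] → after → candidate.
triage [19:40, 21:15] → during → excluded.
Among candidates, earliest start is 22:45 → soundcheck.

soundcheck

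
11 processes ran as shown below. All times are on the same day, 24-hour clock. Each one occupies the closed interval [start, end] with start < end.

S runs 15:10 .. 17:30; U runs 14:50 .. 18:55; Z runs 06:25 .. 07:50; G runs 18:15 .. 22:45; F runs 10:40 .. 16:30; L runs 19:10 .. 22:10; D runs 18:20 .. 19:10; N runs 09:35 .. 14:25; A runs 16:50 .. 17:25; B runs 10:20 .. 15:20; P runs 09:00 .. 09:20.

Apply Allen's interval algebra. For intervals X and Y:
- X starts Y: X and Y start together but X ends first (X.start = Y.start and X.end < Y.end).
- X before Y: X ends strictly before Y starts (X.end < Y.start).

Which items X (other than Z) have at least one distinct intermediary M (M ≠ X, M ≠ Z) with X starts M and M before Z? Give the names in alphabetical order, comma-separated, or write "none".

Target Z = [06:25, 07:50].
Intermediaries M with M before Z: none.
Union: none.

none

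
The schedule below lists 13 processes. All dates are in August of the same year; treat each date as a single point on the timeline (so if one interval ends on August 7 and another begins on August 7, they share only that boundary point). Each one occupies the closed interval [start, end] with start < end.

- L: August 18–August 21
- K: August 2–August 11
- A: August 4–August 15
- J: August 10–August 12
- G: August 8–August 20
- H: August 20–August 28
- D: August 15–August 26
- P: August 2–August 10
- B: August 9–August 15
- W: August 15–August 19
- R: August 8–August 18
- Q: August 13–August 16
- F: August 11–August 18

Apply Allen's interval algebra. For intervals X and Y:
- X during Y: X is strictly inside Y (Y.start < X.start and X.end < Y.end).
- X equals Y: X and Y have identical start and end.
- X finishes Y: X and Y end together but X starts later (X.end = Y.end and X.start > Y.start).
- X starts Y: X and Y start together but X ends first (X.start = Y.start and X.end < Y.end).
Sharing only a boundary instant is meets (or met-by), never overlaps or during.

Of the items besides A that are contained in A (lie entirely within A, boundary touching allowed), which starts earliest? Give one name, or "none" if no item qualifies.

Target A = [August 4, August 15].
B [August 9, August 15] → finishes → candidate.
D [August 15, August 26] → met-by → excluded.
F [August 11, August 18] → overlapped-by → excluded.
G [August 8, August 20] → overlapped-by → excluded.
H [August 20, August 28] → after → excluded.
J [August 10, August 12] → during → candidate.
K [August 2, August 11] → overlaps → excluded.
L [August 18, August 21] → after → excluded.
P [August 2, August 10] → overlaps → excluded.
Q [August 13, August 16] → overlapped-by → excluded.
R [August 8, August 18] → overlapped-by → excluded.
W [August 15, August 19] → met-by → excluded.
Among candidates, earliest start is August 9 → B.

B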